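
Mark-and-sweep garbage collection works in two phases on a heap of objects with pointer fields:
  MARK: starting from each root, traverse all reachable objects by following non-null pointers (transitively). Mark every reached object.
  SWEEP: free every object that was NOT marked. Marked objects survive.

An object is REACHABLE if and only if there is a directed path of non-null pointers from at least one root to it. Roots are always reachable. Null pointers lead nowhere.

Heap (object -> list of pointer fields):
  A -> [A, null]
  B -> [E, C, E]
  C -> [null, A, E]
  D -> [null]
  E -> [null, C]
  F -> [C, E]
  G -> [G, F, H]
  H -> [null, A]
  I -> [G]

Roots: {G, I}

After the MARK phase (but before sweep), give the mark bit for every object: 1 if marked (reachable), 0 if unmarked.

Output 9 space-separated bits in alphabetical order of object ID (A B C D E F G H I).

Roots: G I
Mark G: refs=G F H, marked=G
Mark I: refs=G, marked=G I
Mark F: refs=C E, marked=F G I
Mark H: refs=null A, marked=F G H I
Mark C: refs=null A E, marked=C F G H I
Mark E: refs=null C, marked=C E F G H I
Mark A: refs=A null, marked=A C E F G H I
Unmarked (collected): B D

Answer: 1 0 1 0 1 1 1 1 1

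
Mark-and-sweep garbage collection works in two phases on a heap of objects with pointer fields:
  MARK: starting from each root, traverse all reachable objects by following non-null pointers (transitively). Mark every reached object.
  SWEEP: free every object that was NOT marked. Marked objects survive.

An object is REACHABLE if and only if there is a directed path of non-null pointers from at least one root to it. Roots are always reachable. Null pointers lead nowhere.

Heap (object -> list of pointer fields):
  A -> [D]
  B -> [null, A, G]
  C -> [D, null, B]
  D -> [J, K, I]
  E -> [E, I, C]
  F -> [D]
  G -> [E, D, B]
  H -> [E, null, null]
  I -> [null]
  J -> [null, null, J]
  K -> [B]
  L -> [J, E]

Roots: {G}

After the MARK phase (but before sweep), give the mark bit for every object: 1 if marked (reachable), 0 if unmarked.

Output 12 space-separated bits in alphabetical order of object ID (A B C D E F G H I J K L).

Answer: 1 1 1 1 1 0 1 0 1 1 1 0

Derivation:
Roots: G
Mark G: refs=E D B, marked=G
Mark E: refs=E I C, marked=E G
Mark D: refs=J K I, marked=D E G
Mark B: refs=null A G, marked=B D E G
Mark I: refs=null, marked=B D E G I
Mark C: refs=D null B, marked=B C D E G I
Mark J: refs=null null J, marked=B C D E G I J
Mark K: refs=B, marked=B C D E G I J K
Mark A: refs=D, marked=A B C D E G I J K
Unmarked (collected): F H L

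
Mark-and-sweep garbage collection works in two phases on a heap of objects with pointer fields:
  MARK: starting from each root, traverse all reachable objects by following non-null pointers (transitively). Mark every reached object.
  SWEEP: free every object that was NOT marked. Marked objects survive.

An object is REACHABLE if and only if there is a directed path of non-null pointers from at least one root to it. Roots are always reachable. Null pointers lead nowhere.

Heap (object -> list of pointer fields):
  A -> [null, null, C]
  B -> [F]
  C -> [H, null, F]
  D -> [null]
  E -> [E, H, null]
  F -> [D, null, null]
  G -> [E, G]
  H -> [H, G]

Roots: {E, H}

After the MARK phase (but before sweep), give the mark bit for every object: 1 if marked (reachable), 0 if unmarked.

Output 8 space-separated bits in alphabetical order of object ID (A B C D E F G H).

Roots: E H
Mark E: refs=E H null, marked=E
Mark H: refs=H G, marked=E H
Mark G: refs=E G, marked=E G H
Unmarked (collected): A B C D F

Answer: 0 0 0 0 1 0 1 1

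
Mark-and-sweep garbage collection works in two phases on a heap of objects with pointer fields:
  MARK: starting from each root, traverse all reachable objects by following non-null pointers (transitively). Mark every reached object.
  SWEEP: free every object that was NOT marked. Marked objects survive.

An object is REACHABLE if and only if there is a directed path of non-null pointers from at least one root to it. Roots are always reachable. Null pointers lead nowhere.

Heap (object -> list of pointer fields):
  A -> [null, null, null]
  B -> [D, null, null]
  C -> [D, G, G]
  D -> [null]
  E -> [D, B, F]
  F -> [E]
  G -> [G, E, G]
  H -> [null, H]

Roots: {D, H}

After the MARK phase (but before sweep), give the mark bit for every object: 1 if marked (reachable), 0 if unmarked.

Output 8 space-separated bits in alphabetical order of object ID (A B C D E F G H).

Roots: D H
Mark D: refs=null, marked=D
Mark H: refs=null H, marked=D H
Unmarked (collected): A B C E F G

Answer: 0 0 0 1 0 0 0 1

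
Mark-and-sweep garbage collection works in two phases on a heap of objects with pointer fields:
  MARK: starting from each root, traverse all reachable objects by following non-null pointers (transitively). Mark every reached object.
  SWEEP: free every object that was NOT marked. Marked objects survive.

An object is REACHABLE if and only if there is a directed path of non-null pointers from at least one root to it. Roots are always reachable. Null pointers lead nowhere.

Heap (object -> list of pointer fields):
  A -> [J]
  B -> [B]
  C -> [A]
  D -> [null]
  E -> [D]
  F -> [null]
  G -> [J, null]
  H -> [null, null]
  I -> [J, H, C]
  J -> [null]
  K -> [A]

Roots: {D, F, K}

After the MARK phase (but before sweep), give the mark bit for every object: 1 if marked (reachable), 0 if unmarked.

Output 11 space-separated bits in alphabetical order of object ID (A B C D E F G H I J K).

Roots: D F K
Mark D: refs=null, marked=D
Mark F: refs=null, marked=D F
Mark K: refs=A, marked=D F K
Mark A: refs=J, marked=A D F K
Mark J: refs=null, marked=A D F J K
Unmarked (collected): B C E G H I

Answer: 1 0 0 1 0 1 0 0 0 1 1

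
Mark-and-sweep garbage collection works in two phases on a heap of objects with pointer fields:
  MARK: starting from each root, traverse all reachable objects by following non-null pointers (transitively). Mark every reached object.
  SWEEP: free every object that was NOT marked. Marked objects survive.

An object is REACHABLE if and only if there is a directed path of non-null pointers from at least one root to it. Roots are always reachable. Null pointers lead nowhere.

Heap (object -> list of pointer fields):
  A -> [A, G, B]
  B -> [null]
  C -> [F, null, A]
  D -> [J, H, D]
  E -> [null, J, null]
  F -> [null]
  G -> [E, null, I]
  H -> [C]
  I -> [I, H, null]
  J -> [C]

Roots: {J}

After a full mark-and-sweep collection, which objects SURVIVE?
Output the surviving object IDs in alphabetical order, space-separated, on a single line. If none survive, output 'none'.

Roots: J
Mark J: refs=C, marked=J
Mark C: refs=F null A, marked=C J
Mark F: refs=null, marked=C F J
Mark A: refs=A G B, marked=A C F J
Mark G: refs=E null I, marked=A C F G J
Mark B: refs=null, marked=A B C F G J
Mark E: refs=null J null, marked=A B C E F G J
Mark I: refs=I H null, marked=A B C E F G I J
Mark H: refs=C, marked=A B C E F G H I J
Unmarked (collected): D

Answer: A B C E F G H I J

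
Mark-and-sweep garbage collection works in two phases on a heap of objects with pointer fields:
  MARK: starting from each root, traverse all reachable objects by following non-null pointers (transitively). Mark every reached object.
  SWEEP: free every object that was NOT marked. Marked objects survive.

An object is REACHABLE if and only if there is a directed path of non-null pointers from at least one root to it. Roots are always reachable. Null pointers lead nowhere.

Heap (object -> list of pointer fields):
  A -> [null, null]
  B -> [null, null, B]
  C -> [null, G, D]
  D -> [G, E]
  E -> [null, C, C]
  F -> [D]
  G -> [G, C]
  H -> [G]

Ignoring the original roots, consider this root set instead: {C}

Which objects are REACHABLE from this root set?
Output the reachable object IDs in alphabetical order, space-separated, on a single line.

Roots: C
Mark C: refs=null G D, marked=C
Mark G: refs=G C, marked=C G
Mark D: refs=G E, marked=C D G
Mark E: refs=null C C, marked=C D E G
Unmarked (collected): A B F H

Answer: C D E G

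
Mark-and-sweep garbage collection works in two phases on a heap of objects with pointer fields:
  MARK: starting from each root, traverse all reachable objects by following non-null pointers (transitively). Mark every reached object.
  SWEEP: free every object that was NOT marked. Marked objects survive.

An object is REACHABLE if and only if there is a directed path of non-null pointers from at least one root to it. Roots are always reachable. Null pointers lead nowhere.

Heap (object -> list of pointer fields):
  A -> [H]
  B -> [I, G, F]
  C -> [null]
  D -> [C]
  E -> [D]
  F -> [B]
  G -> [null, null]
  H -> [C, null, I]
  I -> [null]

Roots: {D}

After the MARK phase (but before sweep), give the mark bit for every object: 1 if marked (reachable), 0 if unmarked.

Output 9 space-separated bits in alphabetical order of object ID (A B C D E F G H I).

Answer: 0 0 1 1 0 0 0 0 0

Derivation:
Roots: D
Mark D: refs=C, marked=D
Mark C: refs=null, marked=C D
Unmarked (collected): A B E F G H I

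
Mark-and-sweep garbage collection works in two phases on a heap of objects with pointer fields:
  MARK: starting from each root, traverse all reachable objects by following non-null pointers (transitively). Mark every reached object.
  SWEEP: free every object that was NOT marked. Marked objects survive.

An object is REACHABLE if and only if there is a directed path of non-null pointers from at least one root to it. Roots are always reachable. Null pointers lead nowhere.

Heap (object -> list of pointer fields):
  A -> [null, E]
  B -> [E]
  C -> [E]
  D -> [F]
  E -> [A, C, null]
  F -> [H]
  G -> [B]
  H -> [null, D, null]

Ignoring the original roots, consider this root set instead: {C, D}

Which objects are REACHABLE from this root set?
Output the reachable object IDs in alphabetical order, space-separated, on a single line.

Answer: A C D E F H

Derivation:
Roots: C D
Mark C: refs=E, marked=C
Mark D: refs=F, marked=C D
Mark E: refs=A C null, marked=C D E
Mark F: refs=H, marked=C D E F
Mark A: refs=null E, marked=A C D E F
Mark H: refs=null D null, marked=A C D E F H
Unmarked (collected): B G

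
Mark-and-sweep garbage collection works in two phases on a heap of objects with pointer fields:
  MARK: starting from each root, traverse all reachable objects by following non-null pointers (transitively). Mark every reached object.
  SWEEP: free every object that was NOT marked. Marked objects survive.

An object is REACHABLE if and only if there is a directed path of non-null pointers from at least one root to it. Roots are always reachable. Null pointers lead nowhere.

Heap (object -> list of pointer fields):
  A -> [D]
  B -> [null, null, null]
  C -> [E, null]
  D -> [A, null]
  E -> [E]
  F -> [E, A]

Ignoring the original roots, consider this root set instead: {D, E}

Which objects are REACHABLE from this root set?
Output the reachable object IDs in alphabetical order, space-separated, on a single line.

Roots: D E
Mark D: refs=A null, marked=D
Mark E: refs=E, marked=D E
Mark A: refs=D, marked=A D E
Unmarked (collected): B C F

Answer: A D E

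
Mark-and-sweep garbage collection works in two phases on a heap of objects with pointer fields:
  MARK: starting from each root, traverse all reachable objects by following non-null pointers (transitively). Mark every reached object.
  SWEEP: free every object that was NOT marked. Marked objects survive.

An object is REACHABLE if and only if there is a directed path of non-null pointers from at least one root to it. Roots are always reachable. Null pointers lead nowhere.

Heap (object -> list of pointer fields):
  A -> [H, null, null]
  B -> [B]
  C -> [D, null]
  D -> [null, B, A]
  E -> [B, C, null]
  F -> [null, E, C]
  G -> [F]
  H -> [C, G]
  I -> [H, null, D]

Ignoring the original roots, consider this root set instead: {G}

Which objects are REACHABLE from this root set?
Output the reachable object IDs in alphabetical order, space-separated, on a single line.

Answer: A B C D E F G H

Derivation:
Roots: G
Mark G: refs=F, marked=G
Mark F: refs=null E C, marked=F G
Mark E: refs=B C null, marked=E F G
Mark C: refs=D null, marked=C E F G
Mark B: refs=B, marked=B C E F G
Mark D: refs=null B A, marked=B C D E F G
Mark A: refs=H null null, marked=A B C D E F G
Mark H: refs=C G, marked=A B C D E F G H
Unmarked (collected): I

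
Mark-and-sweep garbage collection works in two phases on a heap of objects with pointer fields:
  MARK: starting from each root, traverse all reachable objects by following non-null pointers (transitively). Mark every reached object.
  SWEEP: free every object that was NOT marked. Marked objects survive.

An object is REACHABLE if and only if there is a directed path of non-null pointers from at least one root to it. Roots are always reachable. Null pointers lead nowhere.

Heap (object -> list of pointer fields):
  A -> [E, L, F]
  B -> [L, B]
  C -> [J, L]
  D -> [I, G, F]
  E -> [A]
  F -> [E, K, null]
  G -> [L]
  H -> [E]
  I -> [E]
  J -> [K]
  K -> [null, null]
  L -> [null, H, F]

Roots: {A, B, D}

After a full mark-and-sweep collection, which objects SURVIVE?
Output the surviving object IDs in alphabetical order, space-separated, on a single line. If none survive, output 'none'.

Roots: A B D
Mark A: refs=E L F, marked=A
Mark B: refs=L B, marked=A B
Mark D: refs=I G F, marked=A B D
Mark E: refs=A, marked=A B D E
Mark L: refs=null H F, marked=A B D E L
Mark F: refs=E K null, marked=A B D E F L
Mark I: refs=E, marked=A B D E F I L
Mark G: refs=L, marked=A B D E F G I L
Mark H: refs=E, marked=A B D E F G H I L
Mark K: refs=null null, marked=A B D E F G H I K L
Unmarked (collected): C J

Answer: A B D E F G H I K L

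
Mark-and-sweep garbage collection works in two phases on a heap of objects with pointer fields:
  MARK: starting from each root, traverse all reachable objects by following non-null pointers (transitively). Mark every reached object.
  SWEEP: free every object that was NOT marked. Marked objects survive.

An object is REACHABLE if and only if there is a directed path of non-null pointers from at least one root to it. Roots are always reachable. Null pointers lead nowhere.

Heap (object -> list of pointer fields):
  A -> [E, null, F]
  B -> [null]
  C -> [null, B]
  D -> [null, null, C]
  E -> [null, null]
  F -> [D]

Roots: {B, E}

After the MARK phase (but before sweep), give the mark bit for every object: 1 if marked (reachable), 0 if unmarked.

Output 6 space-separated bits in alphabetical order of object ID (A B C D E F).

Roots: B E
Mark B: refs=null, marked=B
Mark E: refs=null null, marked=B E
Unmarked (collected): A C D F

Answer: 0 1 0 0 1 0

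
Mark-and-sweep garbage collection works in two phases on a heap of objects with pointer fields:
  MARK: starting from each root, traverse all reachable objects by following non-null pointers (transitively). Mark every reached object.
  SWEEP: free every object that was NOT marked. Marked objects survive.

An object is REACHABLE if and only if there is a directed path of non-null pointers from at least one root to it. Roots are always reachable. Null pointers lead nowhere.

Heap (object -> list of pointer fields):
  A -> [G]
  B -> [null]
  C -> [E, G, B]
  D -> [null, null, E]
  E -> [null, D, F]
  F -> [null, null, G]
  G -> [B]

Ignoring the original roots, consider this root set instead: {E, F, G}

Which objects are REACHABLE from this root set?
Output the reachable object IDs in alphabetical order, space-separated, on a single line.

Roots: E F G
Mark E: refs=null D F, marked=E
Mark F: refs=null null G, marked=E F
Mark G: refs=B, marked=E F G
Mark D: refs=null null E, marked=D E F G
Mark B: refs=null, marked=B D E F G
Unmarked (collected): A C

Answer: B D E F G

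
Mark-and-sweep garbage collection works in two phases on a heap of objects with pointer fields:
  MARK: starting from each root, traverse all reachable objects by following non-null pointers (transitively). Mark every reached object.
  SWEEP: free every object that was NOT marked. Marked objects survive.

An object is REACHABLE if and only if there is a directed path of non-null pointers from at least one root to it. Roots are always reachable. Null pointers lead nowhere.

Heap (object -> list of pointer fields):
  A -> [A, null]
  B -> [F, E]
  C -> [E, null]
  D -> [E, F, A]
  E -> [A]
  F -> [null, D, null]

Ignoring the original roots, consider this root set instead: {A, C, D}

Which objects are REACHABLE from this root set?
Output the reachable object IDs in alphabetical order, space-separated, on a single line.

Roots: A C D
Mark A: refs=A null, marked=A
Mark C: refs=E null, marked=A C
Mark D: refs=E F A, marked=A C D
Mark E: refs=A, marked=A C D E
Mark F: refs=null D null, marked=A C D E F
Unmarked (collected): B

Answer: A C D E F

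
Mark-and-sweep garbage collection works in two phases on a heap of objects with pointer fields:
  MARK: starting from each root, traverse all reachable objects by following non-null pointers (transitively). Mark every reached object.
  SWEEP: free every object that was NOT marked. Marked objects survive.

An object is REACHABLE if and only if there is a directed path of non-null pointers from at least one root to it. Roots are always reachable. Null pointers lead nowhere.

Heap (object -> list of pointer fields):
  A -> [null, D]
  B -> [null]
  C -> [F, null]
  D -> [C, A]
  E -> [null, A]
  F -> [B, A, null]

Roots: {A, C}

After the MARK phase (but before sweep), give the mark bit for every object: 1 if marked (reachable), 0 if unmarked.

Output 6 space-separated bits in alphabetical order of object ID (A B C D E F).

Answer: 1 1 1 1 0 1

Derivation:
Roots: A C
Mark A: refs=null D, marked=A
Mark C: refs=F null, marked=A C
Mark D: refs=C A, marked=A C D
Mark F: refs=B A null, marked=A C D F
Mark B: refs=null, marked=A B C D F
Unmarked (collected): E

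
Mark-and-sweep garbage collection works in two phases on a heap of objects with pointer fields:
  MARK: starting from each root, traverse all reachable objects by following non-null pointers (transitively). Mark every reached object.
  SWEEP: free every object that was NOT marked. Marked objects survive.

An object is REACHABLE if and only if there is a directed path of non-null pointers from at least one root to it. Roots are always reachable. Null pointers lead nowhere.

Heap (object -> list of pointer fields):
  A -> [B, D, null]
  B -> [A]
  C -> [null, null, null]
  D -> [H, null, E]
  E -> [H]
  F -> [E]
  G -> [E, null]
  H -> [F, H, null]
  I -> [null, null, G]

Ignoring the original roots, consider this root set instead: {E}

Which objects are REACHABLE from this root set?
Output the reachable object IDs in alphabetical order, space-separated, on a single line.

Answer: E F H

Derivation:
Roots: E
Mark E: refs=H, marked=E
Mark H: refs=F H null, marked=E H
Mark F: refs=E, marked=E F H
Unmarked (collected): A B C D G I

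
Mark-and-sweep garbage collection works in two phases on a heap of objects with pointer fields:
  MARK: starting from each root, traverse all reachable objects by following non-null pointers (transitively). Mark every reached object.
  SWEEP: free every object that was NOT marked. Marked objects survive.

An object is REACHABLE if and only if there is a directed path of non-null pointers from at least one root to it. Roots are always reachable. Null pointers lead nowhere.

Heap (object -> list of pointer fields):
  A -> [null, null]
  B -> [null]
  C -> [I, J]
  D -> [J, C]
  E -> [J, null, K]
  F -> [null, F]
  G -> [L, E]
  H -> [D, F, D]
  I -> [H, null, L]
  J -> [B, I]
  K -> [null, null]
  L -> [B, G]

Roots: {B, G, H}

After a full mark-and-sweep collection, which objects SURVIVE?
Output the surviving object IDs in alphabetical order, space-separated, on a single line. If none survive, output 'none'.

Answer: B C D E F G H I J K L

Derivation:
Roots: B G H
Mark B: refs=null, marked=B
Mark G: refs=L E, marked=B G
Mark H: refs=D F D, marked=B G H
Mark L: refs=B G, marked=B G H L
Mark E: refs=J null K, marked=B E G H L
Mark D: refs=J C, marked=B D E G H L
Mark F: refs=null F, marked=B D E F G H L
Mark J: refs=B I, marked=B D E F G H J L
Mark K: refs=null null, marked=B D E F G H J K L
Mark C: refs=I J, marked=B C D E F G H J K L
Mark I: refs=H null L, marked=B C D E F G H I J K L
Unmarked (collected): A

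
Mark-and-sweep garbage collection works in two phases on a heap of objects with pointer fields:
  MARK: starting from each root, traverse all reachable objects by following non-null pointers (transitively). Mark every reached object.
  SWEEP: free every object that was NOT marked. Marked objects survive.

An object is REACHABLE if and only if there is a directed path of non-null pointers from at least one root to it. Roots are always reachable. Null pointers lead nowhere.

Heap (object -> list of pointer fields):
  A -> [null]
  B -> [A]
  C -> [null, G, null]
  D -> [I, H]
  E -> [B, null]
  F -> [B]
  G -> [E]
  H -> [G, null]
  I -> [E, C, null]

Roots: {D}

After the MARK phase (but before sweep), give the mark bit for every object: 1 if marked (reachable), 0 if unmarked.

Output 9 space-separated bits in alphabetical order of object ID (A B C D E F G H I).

Roots: D
Mark D: refs=I H, marked=D
Mark I: refs=E C null, marked=D I
Mark H: refs=G null, marked=D H I
Mark E: refs=B null, marked=D E H I
Mark C: refs=null G null, marked=C D E H I
Mark G: refs=E, marked=C D E G H I
Mark B: refs=A, marked=B C D E G H I
Mark A: refs=null, marked=A B C D E G H I
Unmarked (collected): F

Answer: 1 1 1 1 1 0 1 1 1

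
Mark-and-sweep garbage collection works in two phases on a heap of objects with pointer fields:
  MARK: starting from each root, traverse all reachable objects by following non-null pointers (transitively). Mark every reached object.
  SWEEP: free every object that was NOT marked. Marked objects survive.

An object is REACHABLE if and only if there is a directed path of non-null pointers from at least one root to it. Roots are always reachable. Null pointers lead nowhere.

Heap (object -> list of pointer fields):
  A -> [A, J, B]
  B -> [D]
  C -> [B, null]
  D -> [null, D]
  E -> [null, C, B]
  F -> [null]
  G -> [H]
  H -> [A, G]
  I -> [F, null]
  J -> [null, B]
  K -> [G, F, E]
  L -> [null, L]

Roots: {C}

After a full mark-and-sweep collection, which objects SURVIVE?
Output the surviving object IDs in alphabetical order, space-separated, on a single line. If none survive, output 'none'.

Answer: B C D

Derivation:
Roots: C
Mark C: refs=B null, marked=C
Mark B: refs=D, marked=B C
Mark D: refs=null D, marked=B C D
Unmarked (collected): A E F G H I J K L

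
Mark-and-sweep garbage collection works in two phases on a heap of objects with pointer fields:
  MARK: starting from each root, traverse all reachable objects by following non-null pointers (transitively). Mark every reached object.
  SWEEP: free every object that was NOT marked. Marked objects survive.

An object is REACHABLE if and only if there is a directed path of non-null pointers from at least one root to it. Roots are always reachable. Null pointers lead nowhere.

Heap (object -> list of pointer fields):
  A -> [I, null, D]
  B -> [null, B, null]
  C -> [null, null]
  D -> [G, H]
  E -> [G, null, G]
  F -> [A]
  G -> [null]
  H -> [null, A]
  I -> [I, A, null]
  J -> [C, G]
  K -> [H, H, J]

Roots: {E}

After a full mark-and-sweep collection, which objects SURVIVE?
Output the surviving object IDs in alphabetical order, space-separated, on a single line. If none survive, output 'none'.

Answer: E G

Derivation:
Roots: E
Mark E: refs=G null G, marked=E
Mark G: refs=null, marked=E G
Unmarked (collected): A B C D F H I J K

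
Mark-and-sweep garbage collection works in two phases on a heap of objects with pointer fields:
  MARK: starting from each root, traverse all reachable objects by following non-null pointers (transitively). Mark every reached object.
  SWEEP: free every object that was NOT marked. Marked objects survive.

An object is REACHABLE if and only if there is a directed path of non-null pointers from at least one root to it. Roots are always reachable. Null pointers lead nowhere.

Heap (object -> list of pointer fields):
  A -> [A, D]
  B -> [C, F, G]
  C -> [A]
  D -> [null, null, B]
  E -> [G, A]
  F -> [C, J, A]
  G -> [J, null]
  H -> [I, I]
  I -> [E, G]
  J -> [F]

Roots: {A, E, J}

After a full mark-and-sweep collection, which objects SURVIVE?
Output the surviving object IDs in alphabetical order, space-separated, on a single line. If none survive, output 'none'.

Roots: A E J
Mark A: refs=A D, marked=A
Mark E: refs=G A, marked=A E
Mark J: refs=F, marked=A E J
Mark D: refs=null null B, marked=A D E J
Mark G: refs=J null, marked=A D E G J
Mark F: refs=C J A, marked=A D E F G J
Mark B: refs=C F G, marked=A B D E F G J
Mark C: refs=A, marked=A B C D E F G J
Unmarked (collected): H I

Answer: A B C D E F G J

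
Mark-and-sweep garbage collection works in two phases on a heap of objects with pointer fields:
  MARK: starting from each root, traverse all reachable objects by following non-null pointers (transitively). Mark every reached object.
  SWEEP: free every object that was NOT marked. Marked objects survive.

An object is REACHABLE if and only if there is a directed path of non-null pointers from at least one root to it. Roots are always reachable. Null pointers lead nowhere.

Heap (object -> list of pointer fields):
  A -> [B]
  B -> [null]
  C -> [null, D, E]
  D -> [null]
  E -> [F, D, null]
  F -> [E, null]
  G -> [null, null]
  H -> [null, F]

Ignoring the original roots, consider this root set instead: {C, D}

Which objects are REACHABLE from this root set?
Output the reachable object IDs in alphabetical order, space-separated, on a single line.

Answer: C D E F

Derivation:
Roots: C D
Mark C: refs=null D E, marked=C
Mark D: refs=null, marked=C D
Mark E: refs=F D null, marked=C D E
Mark F: refs=E null, marked=C D E F
Unmarked (collected): A B G H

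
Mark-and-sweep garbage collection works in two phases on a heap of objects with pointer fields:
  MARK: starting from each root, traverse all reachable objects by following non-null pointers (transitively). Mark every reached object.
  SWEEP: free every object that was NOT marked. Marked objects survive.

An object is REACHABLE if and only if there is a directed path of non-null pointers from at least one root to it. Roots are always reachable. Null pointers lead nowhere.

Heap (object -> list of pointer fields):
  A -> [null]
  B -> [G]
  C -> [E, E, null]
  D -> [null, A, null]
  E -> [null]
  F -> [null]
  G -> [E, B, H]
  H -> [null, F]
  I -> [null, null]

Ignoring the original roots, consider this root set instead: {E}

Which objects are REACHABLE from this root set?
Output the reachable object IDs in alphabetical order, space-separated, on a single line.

Roots: E
Mark E: refs=null, marked=E
Unmarked (collected): A B C D F G H I

Answer: E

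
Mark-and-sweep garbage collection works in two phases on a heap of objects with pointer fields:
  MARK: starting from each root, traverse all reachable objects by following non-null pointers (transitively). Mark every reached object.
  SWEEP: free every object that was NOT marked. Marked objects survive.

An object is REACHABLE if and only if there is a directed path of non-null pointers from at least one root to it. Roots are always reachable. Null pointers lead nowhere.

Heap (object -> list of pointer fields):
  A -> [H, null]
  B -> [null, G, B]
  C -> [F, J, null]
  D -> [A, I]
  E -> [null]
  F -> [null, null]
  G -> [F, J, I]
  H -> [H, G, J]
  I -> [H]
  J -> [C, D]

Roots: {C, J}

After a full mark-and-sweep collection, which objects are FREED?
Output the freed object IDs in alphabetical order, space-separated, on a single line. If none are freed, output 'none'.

Answer: B E

Derivation:
Roots: C J
Mark C: refs=F J null, marked=C
Mark J: refs=C D, marked=C J
Mark F: refs=null null, marked=C F J
Mark D: refs=A I, marked=C D F J
Mark A: refs=H null, marked=A C D F J
Mark I: refs=H, marked=A C D F I J
Mark H: refs=H G J, marked=A C D F H I J
Mark G: refs=F J I, marked=A C D F G H I J
Unmarked (collected): B E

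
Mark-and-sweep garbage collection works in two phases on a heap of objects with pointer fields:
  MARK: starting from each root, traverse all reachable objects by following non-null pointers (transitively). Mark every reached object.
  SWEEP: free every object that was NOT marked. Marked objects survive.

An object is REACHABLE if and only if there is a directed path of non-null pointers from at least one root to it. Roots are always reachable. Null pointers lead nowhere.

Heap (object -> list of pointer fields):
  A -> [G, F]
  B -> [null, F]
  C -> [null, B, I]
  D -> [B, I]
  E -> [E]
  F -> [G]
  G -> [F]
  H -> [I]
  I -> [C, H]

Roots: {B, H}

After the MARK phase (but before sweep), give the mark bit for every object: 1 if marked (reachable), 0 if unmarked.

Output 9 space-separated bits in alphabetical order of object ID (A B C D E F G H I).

Answer: 0 1 1 0 0 1 1 1 1

Derivation:
Roots: B H
Mark B: refs=null F, marked=B
Mark H: refs=I, marked=B H
Mark F: refs=G, marked=B F H
Mark I: refs=C H, marked=B F H I
Mark G: refs=F, marked=B F G H I
Mark C: refs=null B I, marked=B C F G H I
Unmarked (collected): A D E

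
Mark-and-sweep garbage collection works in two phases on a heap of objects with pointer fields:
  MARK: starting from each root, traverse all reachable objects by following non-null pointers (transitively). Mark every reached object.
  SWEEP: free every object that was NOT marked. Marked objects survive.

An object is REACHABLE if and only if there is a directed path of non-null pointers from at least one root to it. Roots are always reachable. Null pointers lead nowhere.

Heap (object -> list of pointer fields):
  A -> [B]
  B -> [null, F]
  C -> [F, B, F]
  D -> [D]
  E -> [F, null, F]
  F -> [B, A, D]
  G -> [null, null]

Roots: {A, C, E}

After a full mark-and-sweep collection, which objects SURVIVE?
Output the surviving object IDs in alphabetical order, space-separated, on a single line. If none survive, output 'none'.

Answer: A B C D E F

Derivation:
Roots: A C E
Mark A: refs=B, marked=A
Mark C: refs=F B F, marked=A C
Mark E: refs=F null F, marked=A C E
Mark B: refs=null F, marked=A B C E
Mark F: refs=B A D, marked=A B C E F
Mark D: refs=D, marked=A B C D E F
Unmarked (collected): G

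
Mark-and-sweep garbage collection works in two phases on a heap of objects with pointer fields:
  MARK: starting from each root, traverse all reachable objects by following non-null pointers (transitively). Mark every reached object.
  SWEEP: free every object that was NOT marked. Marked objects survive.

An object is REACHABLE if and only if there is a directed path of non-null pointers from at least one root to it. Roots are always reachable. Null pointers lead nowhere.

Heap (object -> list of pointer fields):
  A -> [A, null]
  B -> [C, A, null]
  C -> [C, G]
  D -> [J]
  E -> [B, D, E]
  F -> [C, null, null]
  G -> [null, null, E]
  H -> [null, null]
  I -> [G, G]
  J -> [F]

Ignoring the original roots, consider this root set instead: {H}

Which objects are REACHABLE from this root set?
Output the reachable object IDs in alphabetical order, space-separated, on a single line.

Roots: H
Mark H: refs=null null, marked=H
Unmarked (collected): A B C D E F G I J

Answer: H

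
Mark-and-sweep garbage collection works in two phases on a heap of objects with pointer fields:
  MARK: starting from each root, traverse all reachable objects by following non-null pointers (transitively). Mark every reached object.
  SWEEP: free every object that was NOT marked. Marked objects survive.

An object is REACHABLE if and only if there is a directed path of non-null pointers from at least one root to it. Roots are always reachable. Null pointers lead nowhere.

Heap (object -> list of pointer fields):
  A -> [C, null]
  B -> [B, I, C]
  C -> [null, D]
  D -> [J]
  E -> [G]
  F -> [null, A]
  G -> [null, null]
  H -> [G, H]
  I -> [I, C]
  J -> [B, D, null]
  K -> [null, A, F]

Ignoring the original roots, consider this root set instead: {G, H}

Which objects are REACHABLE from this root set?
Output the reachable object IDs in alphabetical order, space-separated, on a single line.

Roots: G H
Mark G: refs=null null, marked=G
Mark H: refs=G H, marked=G H
Unmarked (collected): A B C D E F I J K

Answer: G H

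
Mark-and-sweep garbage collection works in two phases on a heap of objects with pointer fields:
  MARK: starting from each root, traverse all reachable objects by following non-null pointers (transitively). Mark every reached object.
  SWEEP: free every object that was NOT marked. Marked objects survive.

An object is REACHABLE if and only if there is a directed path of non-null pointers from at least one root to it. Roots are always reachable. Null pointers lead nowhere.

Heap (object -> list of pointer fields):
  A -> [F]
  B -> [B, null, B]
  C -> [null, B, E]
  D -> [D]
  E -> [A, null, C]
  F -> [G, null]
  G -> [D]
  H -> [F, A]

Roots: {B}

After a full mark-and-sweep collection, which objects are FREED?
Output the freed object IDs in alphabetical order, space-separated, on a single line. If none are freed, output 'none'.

Roots: B
Mark B: refs=B null B, marked=B
Unmarked (collected): A C D E F G H

Answer: A C D E F G H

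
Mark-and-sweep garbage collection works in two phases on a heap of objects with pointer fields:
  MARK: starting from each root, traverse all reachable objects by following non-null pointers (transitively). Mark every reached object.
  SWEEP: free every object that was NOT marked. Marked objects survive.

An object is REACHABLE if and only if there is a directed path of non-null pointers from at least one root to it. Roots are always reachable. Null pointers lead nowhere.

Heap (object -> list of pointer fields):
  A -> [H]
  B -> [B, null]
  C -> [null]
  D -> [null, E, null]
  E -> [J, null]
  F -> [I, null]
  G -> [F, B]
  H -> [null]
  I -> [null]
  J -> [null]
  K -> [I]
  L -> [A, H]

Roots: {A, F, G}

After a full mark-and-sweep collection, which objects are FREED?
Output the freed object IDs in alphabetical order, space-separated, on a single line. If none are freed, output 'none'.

Roots: A F G
Mark A: refs=H, marked=A
Mark F: refs=I null, marked=A F
Mark G: refs=F B, marked=A F G
Mark H: refs=null, marked=A F G H
Mark I: refs=null, marked=A F G H I
Mark B: refs=B null, marked=A B F G H I
Unmarked (collected): C D E J K L

Answer: C D E J K L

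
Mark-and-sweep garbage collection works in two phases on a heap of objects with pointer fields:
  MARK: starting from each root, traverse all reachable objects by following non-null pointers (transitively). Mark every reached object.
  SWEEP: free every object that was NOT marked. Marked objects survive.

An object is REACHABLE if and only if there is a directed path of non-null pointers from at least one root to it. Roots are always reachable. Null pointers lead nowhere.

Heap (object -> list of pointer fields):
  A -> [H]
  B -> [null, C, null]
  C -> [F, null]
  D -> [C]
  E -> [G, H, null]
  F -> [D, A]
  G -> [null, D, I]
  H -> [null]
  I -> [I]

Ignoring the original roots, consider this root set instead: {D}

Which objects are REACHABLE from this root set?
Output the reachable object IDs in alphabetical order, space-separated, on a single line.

Roots: D
Mark D: refs=C, marked=D
Mark C: refs=F null, marked=C D
Mark F: refs=D A, marked=C D F
Mark A: refs=H, marked=A C D F
Mark H: refs=null, marked=A C D F H
Unmarked (collected): B E G I

Answer: A C D F H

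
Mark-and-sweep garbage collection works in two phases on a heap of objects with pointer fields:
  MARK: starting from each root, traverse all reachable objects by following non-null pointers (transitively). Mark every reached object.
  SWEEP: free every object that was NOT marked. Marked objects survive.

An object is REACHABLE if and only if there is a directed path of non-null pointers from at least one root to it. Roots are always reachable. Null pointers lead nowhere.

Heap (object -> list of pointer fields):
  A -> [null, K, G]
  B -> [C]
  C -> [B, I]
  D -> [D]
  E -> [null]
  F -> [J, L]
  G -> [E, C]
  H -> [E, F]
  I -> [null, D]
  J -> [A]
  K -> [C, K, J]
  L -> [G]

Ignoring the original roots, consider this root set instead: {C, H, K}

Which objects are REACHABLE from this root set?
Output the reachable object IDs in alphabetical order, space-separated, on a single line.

Roots: C H K
Mark C: refs=B I, marked=C
Mark H: refs=E F, marked=C H
Mark K: refs=C K J, marked=C H K
Mark B: refs=C, marked=B C H K
Mark I: refs=null D, marked=B C H I K
Mark E: refs=null, marked=B C E H I K
Mark F: refs=J L, marked=B C E F H I K
Mark J: refs=A, marked=B C E F H I J K
Mark D: refs=D, marked=B C D E F H I J K
Mark L: refs=G, marked=B C D E F H I J K L
Mark A: refs=null K G, marked=A B C D E F H I J K L
Mark G: refs=E C, marked=A B C D E F G H I J K L
Unmarked (collected): (none)

Answer: A B C D E F G H I J K L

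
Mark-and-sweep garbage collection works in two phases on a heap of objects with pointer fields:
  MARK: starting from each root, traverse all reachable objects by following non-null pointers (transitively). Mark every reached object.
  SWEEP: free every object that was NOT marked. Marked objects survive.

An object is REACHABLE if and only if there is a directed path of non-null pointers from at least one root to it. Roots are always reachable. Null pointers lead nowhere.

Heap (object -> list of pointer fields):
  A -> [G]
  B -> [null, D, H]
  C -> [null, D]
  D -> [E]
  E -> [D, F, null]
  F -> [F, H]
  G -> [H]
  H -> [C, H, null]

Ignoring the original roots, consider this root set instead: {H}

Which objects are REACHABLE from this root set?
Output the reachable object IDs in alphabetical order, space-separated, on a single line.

Roots: H
Mark H: refs=C H null, marked=H
Mark C: refs=null D, marked=C H
Mark D: refs=E, marked=C D H
Mark E: refs=D F null, marked=C D E H
Mark F: refs=F H, marked=C D E F H
Unmarked (collected): A B G

Answer: C D E F H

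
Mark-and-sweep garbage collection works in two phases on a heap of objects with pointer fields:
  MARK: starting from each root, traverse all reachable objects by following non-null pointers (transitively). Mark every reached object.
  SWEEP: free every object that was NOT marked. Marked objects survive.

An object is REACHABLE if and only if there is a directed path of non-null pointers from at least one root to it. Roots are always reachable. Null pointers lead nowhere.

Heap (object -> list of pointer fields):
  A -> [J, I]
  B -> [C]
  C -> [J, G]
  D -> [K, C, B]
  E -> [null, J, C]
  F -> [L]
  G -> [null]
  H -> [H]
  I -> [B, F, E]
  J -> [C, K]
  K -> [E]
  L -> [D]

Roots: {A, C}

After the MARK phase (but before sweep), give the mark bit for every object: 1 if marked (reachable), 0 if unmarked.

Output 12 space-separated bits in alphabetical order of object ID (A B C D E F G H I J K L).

Answer: 1 1 1 1 1 1 1 0 1 1 1 1

Derivation:
Roots: A C
Mark A: refs=J I, marked=A
Mark C: refs=J G, marked=A C
Mark J: refs=C K, marked=A C J
Mark I: refs=B F E, marked=A C I J
Mark G: refs=null, marked=A C G I J
Mark K: refs=E, marked=A C G I J K
Mark B: refs=C, marked=A B C G I J K
Mark F: refs=L, marked=A B C F G I J K
Mark E: refs=null J C, marked=A B C E F G I J K
Mark L: refs=D, marked=A B C E F G I J K L
Mark D: refs=K C B, marked=A B C D E F G I J K L
Unmarked (collected): H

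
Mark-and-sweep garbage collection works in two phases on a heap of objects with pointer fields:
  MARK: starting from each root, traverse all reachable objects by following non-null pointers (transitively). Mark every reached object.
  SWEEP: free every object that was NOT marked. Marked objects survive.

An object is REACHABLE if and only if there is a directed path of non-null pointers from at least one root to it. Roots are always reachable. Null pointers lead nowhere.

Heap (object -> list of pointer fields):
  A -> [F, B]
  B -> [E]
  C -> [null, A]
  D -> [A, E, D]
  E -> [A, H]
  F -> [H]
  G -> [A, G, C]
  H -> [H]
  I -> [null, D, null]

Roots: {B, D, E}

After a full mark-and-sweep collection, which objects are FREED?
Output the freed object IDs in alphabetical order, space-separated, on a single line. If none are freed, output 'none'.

Roots: B D E
Mark B: refs=E, marked=B
Mark D: refs=A E D, marked=B D
Mark E: refs=A H, marked=B D E
Mark A: refs=F B, marked=A B D E
Mark H: refs=H, marked=A B D E H
Mark F: refs=H, marked=A B D E F H
Unmarked (collected): C G I

Answer: C G I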